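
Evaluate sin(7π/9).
sin(7π/9) = 0.6428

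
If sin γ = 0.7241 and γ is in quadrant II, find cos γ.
cos γ = -0.6897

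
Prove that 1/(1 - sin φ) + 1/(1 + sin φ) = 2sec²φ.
LHS = [(1 + sin φ) + (1 - sin φ)] / [(1 - sin φ)(1 + sin φ)] = 2/(1 - sin²φ) = 2/cos²φ = 2sec²φ = RHS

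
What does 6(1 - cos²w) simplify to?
6(1 - cos²w) = 6(sin²w) (using Pythagorean identity)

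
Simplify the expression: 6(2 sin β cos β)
6(2 sin β cos β) = 6(sin(2β)) (using Double angle)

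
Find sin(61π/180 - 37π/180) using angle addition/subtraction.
sin(61π/180 - 37π/180) = sin 61π/180 cos 37π/180 - cos 61π/180 sin 37π/180 = 0.4067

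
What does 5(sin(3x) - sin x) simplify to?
5(sin(3x) - sin x) = 5(2 cos(2x) sin x) (using Sum-to-product)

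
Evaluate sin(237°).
sin(237°) = -0.8387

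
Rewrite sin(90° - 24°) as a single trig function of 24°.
sin(90° - 24°) = cos(24°)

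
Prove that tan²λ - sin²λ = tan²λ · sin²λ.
LHS = sin²λ/cos²λ - sin²λ = sin²λ(1/cos²λ - 1) = sin²λ · (1 - cos²λ)/cos²λ = sin²λ · sin²λ/cos²λ = sin²λ · tan²λ = RHS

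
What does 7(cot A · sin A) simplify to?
7(cot A · sin A) = 7(cos A) (using Quotient identity)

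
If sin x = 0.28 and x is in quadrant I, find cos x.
cos x = 0.96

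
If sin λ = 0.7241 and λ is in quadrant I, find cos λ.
cos λ = 0.6897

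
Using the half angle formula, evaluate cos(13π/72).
cos(13π/72) = √((1 + cos 13π/36)/2) = 0.8434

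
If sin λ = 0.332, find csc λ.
csc λ = 1/sin λ = 3.012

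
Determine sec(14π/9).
sec(14π/9) = 5.759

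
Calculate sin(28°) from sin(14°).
sin(28°) = 2 sin 14° cos 14° = 0.4695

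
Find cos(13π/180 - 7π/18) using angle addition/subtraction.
cos(13π/180 - 7π/18) = cos 13π/180 cos 7π/18 + sin 13π/180 sin 7π/18 = 0.5446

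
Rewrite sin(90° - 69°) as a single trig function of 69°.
sin(90° - 69°) = cos(69°)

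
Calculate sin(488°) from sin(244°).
sin(488°) = 2 sin 244° cos 244° = 0.788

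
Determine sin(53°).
sin(53°) = 0.7986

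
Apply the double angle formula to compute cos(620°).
cos(620°) = cos²310° - sin²310° = -0.1736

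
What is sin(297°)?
sin(297°) = -0.891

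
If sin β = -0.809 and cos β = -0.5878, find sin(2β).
sin(2β) = 2 sin β cos β = 0.9511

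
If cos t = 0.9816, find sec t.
sec t = 1/cos t = 1.019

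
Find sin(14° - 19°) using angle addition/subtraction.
sin(14° - 19°) = sin 14° cos 19° - cos 14° sin 19° = -0.08716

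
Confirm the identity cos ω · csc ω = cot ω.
LHS = cos ω · (1/sin ω) = cos ω/sin ω = cot ω = RHS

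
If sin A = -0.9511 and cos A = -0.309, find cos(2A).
cos(2A) = cos²A - sin²A = -0.8091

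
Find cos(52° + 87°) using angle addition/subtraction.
cos(52° + 87°) = cos 52° cos 87° - sin 52° sin 87° = -0.7547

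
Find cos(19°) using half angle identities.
cos(19°) = √((1 + cos 38°)/2) = 0.9455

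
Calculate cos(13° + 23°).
cos(13° + 23°) = cos 13° cos 23° - sin 13° sin 23° = 0.809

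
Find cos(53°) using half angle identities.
cos(53°) = √((1 + cos 106°)/2) = 0.6018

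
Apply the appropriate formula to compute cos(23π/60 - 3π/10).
cos(23π/60 - 3π/10) = cos 23π/60 cos 3π/10 + sin 23π/60 sin 3π/10 = (√6+√2)/4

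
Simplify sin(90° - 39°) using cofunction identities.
sin(90° - 39°) = cos(39°)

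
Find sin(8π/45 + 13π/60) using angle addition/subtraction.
sin(8π/45 + 13π/60) = sin 8π/45 cos 13π/60 + cos 8π/45 sin 13π/60 = 0.9455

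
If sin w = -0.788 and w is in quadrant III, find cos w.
cos w = -0.6157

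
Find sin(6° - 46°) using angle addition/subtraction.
sin(6° - 46°) = sin 6° cos 46° - cos 6° sin 46° = -0.6428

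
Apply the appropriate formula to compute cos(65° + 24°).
cos(65° + 24°) = cos 65° cos 24° - sin 65° sin 24° = 0.01745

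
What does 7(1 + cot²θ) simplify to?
7(1 + cot²θ) = 7(csc²θ) (using Pythagorean identity)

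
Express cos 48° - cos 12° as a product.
cos 48° - cos 12° = -2 sin(30°) sin(18°)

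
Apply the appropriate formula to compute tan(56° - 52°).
tan(56° - 52°) = (tan 56° - tan 52°)/(1 + tan 56° tan 52°) = 0.06993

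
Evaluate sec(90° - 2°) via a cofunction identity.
sec(90° - 2°) = csc(2°) = 28.65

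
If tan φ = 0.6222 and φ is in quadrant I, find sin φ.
sin φ = 0.5283 (using tan²φ + 1 = sec²φ)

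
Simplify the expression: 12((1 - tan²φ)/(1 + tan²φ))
12((1 - tan²φ)/(1 + tan²φ)) = 12(cos(2φ)) (using Double angle)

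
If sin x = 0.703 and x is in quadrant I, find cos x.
cos x = 0.7112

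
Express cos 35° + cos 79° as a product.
cos 35° + cos 79° = 2 cos(57°) cos(-22°)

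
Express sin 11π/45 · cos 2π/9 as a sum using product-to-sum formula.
sin 11π/45 cos 2π/9 = (1/2)[sin(11π/45+2π/9) + sin(11π/45-2π/9)]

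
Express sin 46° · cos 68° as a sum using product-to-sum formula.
sin 46° cos 68° = (1/2)[sin(46°+68°) + sin(46°-68°)]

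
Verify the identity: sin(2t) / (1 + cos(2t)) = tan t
LHS = 2 sin t cos t / (2cos²t) = sin t/cos t = tan t = RHS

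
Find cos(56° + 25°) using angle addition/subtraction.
cos(56° + 25°) = cos 56° cos 25° - sin 56° sin 25° = 0.1564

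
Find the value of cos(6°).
cos(6°) = 0.9945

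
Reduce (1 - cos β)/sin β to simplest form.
(1 - cos β)/sin β = tan(β/2) (using Half angle)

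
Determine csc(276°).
csc(276°) = -1.006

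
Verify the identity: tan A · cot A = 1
LHS = (sin A/cos A) · (cos A/sin A) = 1 = RHS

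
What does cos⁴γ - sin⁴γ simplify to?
cos⁴γ - sin⁴γ = cos(2γ) (using Factoring + double angle)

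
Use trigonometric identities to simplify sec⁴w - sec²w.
sec⁴w - sec²w = tan⁴w + tan²w (using Pythagorean)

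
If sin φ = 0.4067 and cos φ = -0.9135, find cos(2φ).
cos(2φ) = cos²φ - sin²φ = 0.6691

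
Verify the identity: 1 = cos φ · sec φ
RHS = cos φ · (1/cos φ) = 1 = LHS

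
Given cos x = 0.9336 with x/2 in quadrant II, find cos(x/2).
cos(x/2) = ±√((1 + cos x)/2); negative since x/2 ∈ QII, so cos(x/2) = -0.9833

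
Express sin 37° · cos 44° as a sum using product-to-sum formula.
sin 37° cos 44° = (1/2)[sin(37°+44°) + sin(37°-44°)]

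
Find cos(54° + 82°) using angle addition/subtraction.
cos(54° + 82°) = cos 54° cos 82° - sin 54° sin 82° = -0.7193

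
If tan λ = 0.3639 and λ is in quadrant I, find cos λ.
cos λ = 0.9397 (using tan²λ + 1 = sec²λ)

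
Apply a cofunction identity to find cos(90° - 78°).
cos(90° - 78°) = sin(78°) = 0.9781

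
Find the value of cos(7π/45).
cos(7π/45) = 0.8829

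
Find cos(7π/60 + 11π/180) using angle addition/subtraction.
cos(7π/60 + 11π/180) = cos 7π/60 cos 11π/180 - sin 7π/60 sin 11π/180 = 0.848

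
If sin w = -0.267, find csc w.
csc w = 1/sin w = -3.745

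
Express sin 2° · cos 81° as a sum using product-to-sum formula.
sin 2° cos 81° = (1/2)[sin(2°+81°) + sin(2°-81°)]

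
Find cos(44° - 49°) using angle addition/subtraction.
cos(44° - 49°) = cos 44° cos 49° + sin 44° sin 49° = 0.9962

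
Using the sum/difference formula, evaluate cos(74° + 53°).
cos(74° + 53°) = cos 74° cos 53° - sin 74° sin 53° = -0.6018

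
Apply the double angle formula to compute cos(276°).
cos(276°) = cos²138° - sin²138° = 0.1045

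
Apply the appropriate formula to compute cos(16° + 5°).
cos(16° + 5°) = cos 16° cos 5° - sin 16° sin 5° = 0.9336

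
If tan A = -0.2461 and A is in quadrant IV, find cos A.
cos A = 0.971 (using tan²A + 1 = sec²A)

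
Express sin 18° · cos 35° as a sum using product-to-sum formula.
sin 18° cos 35° = (1/2)[sin(18°+35°) + sin(18°-35°)]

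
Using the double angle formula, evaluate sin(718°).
sin(718°) = 2 sin 359° cos 359° = -0.0349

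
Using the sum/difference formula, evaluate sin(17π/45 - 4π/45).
sin(17π/45 - 4π/45) = sin 17π/45 cos 4π/45 - cos 17π/45 sin 4π/45 = 0.788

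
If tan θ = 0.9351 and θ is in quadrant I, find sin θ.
sin θ = 0.683 (using tan²θ + 1 = sec²θ)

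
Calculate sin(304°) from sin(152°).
sin(304°) = 2 sin 152° cos 152° = -0.829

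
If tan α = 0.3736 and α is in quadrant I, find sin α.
sin α = 0.35 (using tan²α + 1 = sec²α)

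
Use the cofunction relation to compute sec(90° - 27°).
sec(90° - 27°) = csc(27°) = 2.203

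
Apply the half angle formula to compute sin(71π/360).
sin(71π/360) = √((1 - cos 71π/180)/2) = 0.5807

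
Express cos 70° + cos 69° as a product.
cos 70° + cos 69° = 2 cos(69.5°) cos(0.5°)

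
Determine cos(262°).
cos(262°) = -0.1392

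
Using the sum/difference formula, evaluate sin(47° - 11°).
sin(47° - 11°) = sin 47° cos 11° - cos 47° sin 11° = 0.5878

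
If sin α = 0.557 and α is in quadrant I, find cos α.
cos α = 0.8305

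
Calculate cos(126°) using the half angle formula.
cos(126°) = -√((1 + cos 252°)/2) = -0.5878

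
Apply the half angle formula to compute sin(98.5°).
sin(98.5°) = √((1 - cos 197°)/2) = 0.989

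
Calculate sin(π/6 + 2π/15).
sin(π/6 + 2π/15) = sin π/6 cos 2π/15 + cos π/6 sin 2π/15 = 0.809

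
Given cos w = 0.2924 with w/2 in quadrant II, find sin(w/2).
sin(w/2) = ±√((1 - cos w)/2); positive since w/2 ∈ QII, so sin(w/2) = 0.5948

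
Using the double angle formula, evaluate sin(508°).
sin(508°) = 2 sin 254° cos 254° = 0.5299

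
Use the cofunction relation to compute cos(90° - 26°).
cos(90° - 26°) = sin(26°) = 0.4384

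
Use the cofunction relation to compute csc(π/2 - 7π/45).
csc(π/2 - 7π/45) = sec(7π/45) = 1.133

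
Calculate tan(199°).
tan(199°) = 0.3443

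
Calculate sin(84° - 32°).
sin(84° - 32°) = sin 84° cos 32° - cos 84° sin 32° = 0.788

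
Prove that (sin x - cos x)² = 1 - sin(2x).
LHS = sin²x - 2 sin x cos x + cos²x = (sin²x + cos²x) - 2 sin x cos x = 1 - sin(2x) = RHS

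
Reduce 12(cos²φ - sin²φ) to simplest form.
12(cos²φ - sin²φ) = 12(cos(2φ)) (using Double angle)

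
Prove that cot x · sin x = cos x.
LHS = (cos x/sin x) · sin x = cos x = RHS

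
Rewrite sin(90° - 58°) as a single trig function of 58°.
sin(90° - 58°) = cos(58°)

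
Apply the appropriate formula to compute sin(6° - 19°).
sin(6° - 19°) = sin 6° cos 19° - cos 6° sin 19° = -0.225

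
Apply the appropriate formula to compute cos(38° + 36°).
cos(38° + 36°) = cos 38° cos 36° - sin 38° sin 36° = 0.2756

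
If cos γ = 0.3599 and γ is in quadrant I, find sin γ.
sin γ = 0.933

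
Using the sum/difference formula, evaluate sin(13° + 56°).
sin(13° + 56°) = sin 13° cos 56° + cos 13° sin 56° = 0.9336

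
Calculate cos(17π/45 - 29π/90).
cos(17π/45 - 29π/90) = cos 17π/45 cos 29π/90 + sin 17π/45 sin 29π/90 = 0.9848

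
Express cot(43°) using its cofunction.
cot(43°) = tan(90° - 43°) = tan(47°)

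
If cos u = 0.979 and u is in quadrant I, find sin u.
sin u = 0.2039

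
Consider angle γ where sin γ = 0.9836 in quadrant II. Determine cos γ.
cos γ = ±√(1 - sin²γ) = -0.1804 (negative in QII)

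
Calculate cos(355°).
cos(355°) = 0.9962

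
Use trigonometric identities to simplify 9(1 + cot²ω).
9(1 + cot²ω) = 9(csc²ω) (using Pythagorean identity)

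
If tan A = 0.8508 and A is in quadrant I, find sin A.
sin A = 0.648 (using tan²A + 1 = sec²A)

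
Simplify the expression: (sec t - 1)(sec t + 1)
(sec t - 1)(sec t + 1) = tan²t (using Diff. of squares)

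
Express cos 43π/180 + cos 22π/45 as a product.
cos 43π/180 + cos 22π/45 = 2 cos(131π/360) cos(-π/8)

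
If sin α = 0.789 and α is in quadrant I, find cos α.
cos α = 0.6144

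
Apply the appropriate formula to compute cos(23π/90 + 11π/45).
cos(23π/90 + 11π/45) = cos 23π/90 cos 11π/45 - sin 23π/90 sin 11π/45 = 0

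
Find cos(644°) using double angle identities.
cos(644°) = cos²322° - sin²322° = 0.2419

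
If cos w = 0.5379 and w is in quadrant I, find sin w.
sin w = 0.843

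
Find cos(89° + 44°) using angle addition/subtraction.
cos(89° + 44°) = cos 89° cos 44° - sin 89° sin 44° = -0.682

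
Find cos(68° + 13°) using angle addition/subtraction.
cos(68° + 13°) = cos 68° cos 13° - sin 68° sin 13° = 0.1564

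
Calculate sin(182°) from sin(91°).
sin(182°) = 2 sin 91° cos 91° = -0.0349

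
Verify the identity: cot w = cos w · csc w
RHS = cos w · (1/sin w) = cos w/sin w = cot w = LHS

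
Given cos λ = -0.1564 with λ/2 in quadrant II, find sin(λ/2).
sin(λ/2) = ±√((1 - cos λ)/2); positive since λ/2 ∈ QII, so sin(λ/2) = 0.7604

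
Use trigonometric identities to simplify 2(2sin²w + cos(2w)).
2(2sin²w + cos(2w)) = 2 (using Double angle)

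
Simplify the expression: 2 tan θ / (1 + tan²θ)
2 tan θ / (1 + tan²θ) = sin(2θ) (using Double angle)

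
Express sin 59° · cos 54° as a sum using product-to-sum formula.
sin 59° cos 54° = (1/2)[sin(59°+54°) + sin(59°-54°)]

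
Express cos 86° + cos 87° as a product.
cos 86° + cos 87° = 2 cos(86.5°) cos(-0.5°)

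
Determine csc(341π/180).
csc(341π/180) = -3.072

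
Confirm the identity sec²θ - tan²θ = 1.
LHS = 1/cos²θ - sin²θ/cos²θ = (1 - sin²θ)/cos²θ = cos²θ/cos²θ = 1 = RHS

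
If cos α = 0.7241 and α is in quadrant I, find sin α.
sin α = 0.6897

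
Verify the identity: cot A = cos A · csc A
RHS = cos A · (1/sin A) = cos A/sin A = cot A = LHS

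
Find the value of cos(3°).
cos(3°) = 0.9986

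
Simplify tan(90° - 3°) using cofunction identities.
tan(90° - 3°) = cot(3°)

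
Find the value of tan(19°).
tan(19°) = 0.3443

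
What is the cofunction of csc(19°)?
csc(19°) = sec(90° - 19°) = sec(71°)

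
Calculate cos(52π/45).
cos(52π/45) = -0.8829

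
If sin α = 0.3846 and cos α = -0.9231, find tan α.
tan α = sin α / cos α = -0.4166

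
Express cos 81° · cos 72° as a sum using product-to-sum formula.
cos 81° cos 72° = (1/2)[cos(81°-72°) + cos(81°+72°)]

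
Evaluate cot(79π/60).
cot(79π/60) = 0.6494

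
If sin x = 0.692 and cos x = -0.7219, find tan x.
tan x = sin x / cos x = -0.9586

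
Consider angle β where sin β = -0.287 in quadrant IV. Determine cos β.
cos β = √(1 - sin²β) = 0.9579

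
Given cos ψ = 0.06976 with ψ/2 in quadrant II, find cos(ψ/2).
cos(ψ/2) = ±√((1 + cos ψ)/2); negative since ψ/2 ∈ QII, so cos(ψ/2) = -0.7314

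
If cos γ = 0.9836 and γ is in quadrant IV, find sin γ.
sin γ = -0.1804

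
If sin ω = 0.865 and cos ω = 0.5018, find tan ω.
tan ω = sin ω / cos ω = 1.724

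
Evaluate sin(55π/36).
sin(55π/36) = -0.9962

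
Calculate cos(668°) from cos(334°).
cos(668°) = cos²334° - sin²334° = 0.6157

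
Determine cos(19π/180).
cos(19π/180) = 0.9455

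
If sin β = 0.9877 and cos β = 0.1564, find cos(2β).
cos(2β) = cos²β - sin²β = -0.9511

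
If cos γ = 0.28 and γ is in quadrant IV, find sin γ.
sin γ = -0.96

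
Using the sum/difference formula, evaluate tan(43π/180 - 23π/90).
tan(43π/180 - 23π/90) = (tan 43π/180 - tan 23π/90)/(1 + tan 43π/180 tan 23π/90) = -0.05241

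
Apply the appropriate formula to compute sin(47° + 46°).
sin(47° + 46°) = sin 47° cos 46° + cos 47° sin 46° = 0.9986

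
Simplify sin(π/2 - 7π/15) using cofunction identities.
sin(π/2 - 7π/15) = cos(7π/15)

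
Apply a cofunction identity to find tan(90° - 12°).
tan(90° - 12°) = cot(12°) = 4.705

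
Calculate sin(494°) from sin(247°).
sin(494°) = 2 sin 247° cos 247° = 0.7193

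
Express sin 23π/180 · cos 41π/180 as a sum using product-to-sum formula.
sin 23π/180 cos 41π/180 = (1/2)[sin(23π/180+41π/180) + sin(23π/180-41π/180)]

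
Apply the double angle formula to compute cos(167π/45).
cos(167π/45) = cos²167π/90 - sin²167π/90 = 0.6157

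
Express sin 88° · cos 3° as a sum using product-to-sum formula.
sin 88° cos 3° = (1/2)[sin(88°+3°) + sin(88°-3°)]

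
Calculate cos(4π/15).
cos(4π/15) = 0.6691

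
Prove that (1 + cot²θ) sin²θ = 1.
LHS = csc²θ · sin²θ = (1/sin²θ) · sin²θ = 1 = RHS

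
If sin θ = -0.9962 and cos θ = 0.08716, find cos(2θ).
cos(2θ) = cos²θ - sin²θ = -0.9848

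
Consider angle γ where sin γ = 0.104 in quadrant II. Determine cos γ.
cos γ = ±√(1 - sin²γ) = -0.9946 (negative in QII)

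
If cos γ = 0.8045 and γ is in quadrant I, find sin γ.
sin γ = 0.594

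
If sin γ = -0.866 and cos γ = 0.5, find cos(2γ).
cos(2γ) = cos²γ - sin²γ = -0.5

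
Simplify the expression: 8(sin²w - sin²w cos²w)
8(sin²w - sin²w cos²w) = 8(sin⁴w) (using Factoring)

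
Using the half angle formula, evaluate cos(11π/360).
cos(11π/360) = √((1 + cos 11π/180)/2) = 0.9954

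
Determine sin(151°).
sin(151°) = 0.4848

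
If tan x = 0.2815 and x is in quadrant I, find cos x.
cos x = 0.9626 (using tan²x + 1 = sec²x)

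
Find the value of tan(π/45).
tan(π/45) = 0.06993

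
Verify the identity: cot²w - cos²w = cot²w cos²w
LHS = cos²w/sin²w - cos²w = cos²w(1/sin²w - 1) = cos²w · (1 - sin²w)/sin²w = cos²w · cos²w/sin²w = cos²w · cot²w = RHS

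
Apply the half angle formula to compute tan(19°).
tan(19°) = sin 38° / (1 + cos 38°) = 0.3443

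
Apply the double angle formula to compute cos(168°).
cos(168°) = cos²84° - sin²84° = -0.9781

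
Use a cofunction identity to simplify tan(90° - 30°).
tan(90° - 30°) = cot(30°)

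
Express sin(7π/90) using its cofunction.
sin(7π/90) = cos(π/2 - 7π/90) = cos(19π/45)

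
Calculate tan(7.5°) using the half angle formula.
tan(7.5°) = sin 15° / (1 + cos 15°) = 0.1317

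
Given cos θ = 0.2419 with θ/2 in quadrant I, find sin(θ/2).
sin(θ/2) = ±√((1 - cos θ)/2); positive since θ/2 ∈ QI, so sin(θ/2) = 0.6157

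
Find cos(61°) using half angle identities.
cos(61°) = √((1 + cos 122°)/2) = 0.4848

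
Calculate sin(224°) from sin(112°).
sin(224°) = 2 sin 112° cos 112° = -0.6947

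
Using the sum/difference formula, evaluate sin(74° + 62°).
sin(74° + 62°) = sin 74° cos 62° + cos 74° sin 62° = 0.6947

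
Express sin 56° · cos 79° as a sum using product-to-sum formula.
sin 56° cos 79° = (1/2)[sin(56°+79°) + sin(56°-79°)]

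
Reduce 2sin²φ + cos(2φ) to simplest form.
2sin²φ + cos(2φ) = 1 (using Double angle)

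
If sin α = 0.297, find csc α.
csc α = 1/sin α = 3.367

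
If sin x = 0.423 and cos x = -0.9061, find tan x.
tan x = sin x / cos x = -0.4668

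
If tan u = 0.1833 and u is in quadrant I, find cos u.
cos u = 0.9836 (using tan²u + 1 = sec²u)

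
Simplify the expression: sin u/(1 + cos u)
sin u/(1 + cos u) = tan(u/2) (using Half angle)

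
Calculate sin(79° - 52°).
sin(79° - 52°) = sin 79° cos 52° - cos 79° sin 52° = 0.454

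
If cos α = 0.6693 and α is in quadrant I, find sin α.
sin α = 0.743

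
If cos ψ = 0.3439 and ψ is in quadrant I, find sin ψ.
sin ψ = 0.939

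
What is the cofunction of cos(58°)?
cos(58°) = sin(90° - 58°) = sin(32°)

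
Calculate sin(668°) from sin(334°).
sin(668°) = 2 sin 334° cos 334° = -0.788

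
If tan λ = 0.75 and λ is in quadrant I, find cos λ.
cos λ = 0.8 (using tan²λ + 1 = sec²λ)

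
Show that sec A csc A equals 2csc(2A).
RHS = 2/sin(2A) = 2/(2 sin A cos A) = 1/(sin A cos A) = (1/cos A)(1/sin A) = sec A csc A = LHS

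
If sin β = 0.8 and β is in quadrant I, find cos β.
cos β = 0.6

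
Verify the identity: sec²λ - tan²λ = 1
LHS = 1/cos²λ - sin²λ/cos²λ = (1 - sin²λ)/cos²λ = cos²λ/cos²λ = 1 = RHS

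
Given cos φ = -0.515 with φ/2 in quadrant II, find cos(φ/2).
cos(φ/2) = ±√((1 + cos φ)/2); negative since φ/2 ∈ QII, so cos(φ/2) = -0.4924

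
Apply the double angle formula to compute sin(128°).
sin(128°) = 2 sin 64° cos 64° = 0.788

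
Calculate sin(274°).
sin(274°) = -0.9976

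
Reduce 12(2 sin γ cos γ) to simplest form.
12(2 sin γ cos γ) = 12(sin(2γ)) (using Double angle)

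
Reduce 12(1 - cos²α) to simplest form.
12(1 - cos²α) = 12(sin²α) (using Pythagorean identity)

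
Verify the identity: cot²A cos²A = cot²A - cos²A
RHS = cos²A/sin²A - cos²A = cos²A(1/sin²A - 1) = cos²A · (1 - sin²A)/sin²A = cos²A · cos²A/sin²A = cos²A · cot²A = LHS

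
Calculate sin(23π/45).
sin(23π/45) = 0.9994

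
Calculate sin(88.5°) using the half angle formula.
sin(88.5°) = √((1 - cos 177°)/2) = 0.9997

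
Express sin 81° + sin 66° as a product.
sin 81° + sin 66° = 2 sin(73.5°) cos(7.5°)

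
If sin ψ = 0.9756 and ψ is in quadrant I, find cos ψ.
cos ψ = 0.2196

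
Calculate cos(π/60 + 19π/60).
cos(π/60 + 19π/60) = cos π/60 cos 19π/60 - sin π/60 sin 19π/60 = 1/2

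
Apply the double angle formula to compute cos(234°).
cos(234°) = cos²117° - sin²117° = -0.5878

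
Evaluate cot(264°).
cot(264°) = 0.1051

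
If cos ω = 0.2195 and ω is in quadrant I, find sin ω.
sin ω = 0.9756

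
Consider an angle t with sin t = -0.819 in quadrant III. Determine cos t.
cos t = ±√(1 - sin²t) = -0.5738 (negative in QIII)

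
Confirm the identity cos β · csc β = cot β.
LHS = cos β · (1/sin β) = cos β/sin β = cot β = RHS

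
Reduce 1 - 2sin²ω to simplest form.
1 - 2sin²ω = cos(2ω) (using Double angle)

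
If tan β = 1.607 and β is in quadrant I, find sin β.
sin β = 0.849 (using tan²β + 1 = sec²β)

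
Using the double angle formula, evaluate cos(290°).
cos(290°) = cos²145° - sin²145° = 0.342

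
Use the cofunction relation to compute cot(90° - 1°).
cot(90° - 1°) = tan(1°) = 0.01746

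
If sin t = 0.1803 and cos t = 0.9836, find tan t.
tan t = sin t / cos t = 0.1833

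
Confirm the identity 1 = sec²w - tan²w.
RHS = 1/cos²w - sin²w/cos²w = (1 - sin²w)/cos²w = cos²w/cos²w = 1 = LHS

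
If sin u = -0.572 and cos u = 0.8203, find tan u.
tan u = sin u / cos u = -0.6973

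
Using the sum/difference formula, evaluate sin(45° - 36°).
sin(45° - 36°) = sin 45° cos 36° - cos 45° sin 36° = 0.1564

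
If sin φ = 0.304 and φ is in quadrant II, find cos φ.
cos φ = -0.9527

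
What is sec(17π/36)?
sec(17π/36) = 11.47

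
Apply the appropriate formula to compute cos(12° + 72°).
cos(12° + 72°) = cos 12° cos 72° - sin 12° sin 72° = 0.1045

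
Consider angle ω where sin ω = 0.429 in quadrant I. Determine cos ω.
cos ω = √(1 - sin²ω) = 0.9033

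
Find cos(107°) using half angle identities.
cos(107°) = -√((1 + cos 214°)/2) = -0.2924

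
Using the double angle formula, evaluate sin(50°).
sin(50°) = 2 sin 25° cos 25° = 0.766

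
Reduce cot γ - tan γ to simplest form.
cot γ - tan γ = 2 cot(2γ) (using Double angle)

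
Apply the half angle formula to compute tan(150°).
tan(150°) = sin 300° / (1 + cos 300°) = -√3/3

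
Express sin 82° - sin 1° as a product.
sin 82° - sin 1° = 2 cos(41.5°) sin(40.5°)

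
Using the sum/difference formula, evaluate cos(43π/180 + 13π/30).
cos(43π/180 + 13π/30) = cos 43π/180 cos 13π/30 - sin 43π/180 sin 13π/30 = -0.515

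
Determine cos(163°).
cos(163°) = -0.9563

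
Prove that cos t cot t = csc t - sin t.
RHS = 1/sin t - sin t = (1 - sin²t)/sin t = cos²t/sin t = cos t · (cos t/sin t) = cos t cot t = LHS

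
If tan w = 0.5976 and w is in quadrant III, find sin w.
sin w = -0.513 (using tan²w + 1 = sec²w)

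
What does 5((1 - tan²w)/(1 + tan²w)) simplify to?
5((1 - tan²w)/(1 + tan²w)) = 5(cos(2w)) (using Double angle)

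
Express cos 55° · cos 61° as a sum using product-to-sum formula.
cos 55° cos 61° = (1/2)[cos(55°-61°) + cos(55°+61°)]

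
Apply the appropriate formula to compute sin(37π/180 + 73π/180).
sin(37π/180 + 73π/180) = sin 37π/180 cos 73π/180 + cos 37π/180 sin 73π/180 = 0.9397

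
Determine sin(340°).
sin(340°) = -0.342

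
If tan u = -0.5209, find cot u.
cot u = 1/tan u = -1.92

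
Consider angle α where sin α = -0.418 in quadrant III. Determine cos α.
cos α = ±√(1 - sin²α) = -0.9084 (negative in QIII)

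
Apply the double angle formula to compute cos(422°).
cos(422°) = 2cos²211° - 1 = 0.4695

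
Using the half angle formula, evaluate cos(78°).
cos(78°) = √((1 + cos 156°)/2) = 0.2079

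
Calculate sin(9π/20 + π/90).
sin(9π/20 + π/90) = sin 9π/20 cos π/90 + cos 9π/20 sin π/90 = 0.9925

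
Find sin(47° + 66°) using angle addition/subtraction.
sin(47° + 66°) = sin 47° cos 66° + cos 47° sin 66° = 0.9205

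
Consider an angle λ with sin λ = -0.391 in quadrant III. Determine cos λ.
cos λ = ±√(1 - sin²λ) = -0.9204 (negative in QIII)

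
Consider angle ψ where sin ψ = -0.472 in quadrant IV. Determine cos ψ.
cos ψ = √(1 - sin²ψ) = 0.8816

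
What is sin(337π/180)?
sin(337π/180) = -0.3907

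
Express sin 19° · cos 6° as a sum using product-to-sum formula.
sin 19° cos 6° = (1/2)[sin(19°+6°) + sin(19°-6°)]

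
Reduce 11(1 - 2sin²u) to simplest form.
11(1 - 2sin²u) = 11(cos(2u)) (using Double angle)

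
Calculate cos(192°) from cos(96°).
cos(192°) = 2cos²96° - 1 = -0.9781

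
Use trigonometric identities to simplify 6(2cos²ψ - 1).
6(2cos²ψ - 1) = 6(cos(2ψ)) (using Double angle)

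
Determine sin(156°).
sin(156°) = 0.4067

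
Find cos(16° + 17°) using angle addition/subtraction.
cos(16° + 17°) = cos 16° cos 17° - sin 16° sin 17° = 0.8387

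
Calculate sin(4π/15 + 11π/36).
sin(4π/15 + 11π/36) = sin 4π/15 cos 11π/36 + cos 4π/15 sin 11π/36 = 0.9744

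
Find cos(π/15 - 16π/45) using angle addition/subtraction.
cos(π/15 - 16π/45) = cos π/15 cos 16π/45 + sin π/15 sin 16π/45 = 0.6157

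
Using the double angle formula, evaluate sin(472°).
sin(472°) = 2 sin 236° cos 236° = 0.9272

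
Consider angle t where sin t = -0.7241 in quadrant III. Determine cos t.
cos t = ±√(1 - sin²t) = -0.6897 (negative in QIII)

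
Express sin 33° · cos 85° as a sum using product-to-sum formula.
sin 33° cos 85° = (1/2)[sin(33°+85°) + sin(33°-85°)]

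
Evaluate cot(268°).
cot(268°) = 0.03492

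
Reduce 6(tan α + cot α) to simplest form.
6(tan α + cot α) = 6(sec α csc α) (using Quotient identities)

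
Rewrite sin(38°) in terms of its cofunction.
sin(38°) = cos(90° - 38°) = cos(52°)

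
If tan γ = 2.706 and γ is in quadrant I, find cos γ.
cos γ = 0.3466 (using tan²γ + 1 = sec²γ)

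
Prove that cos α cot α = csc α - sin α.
RHS = 1/sin α - sin α = (1 - sin²α)/sin α = cos²α/sin α = cos α · (cos α/sin α) = cos α cot α = LHS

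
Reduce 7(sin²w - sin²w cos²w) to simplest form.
7(sin²w - sin²w cos²w) = 7(sin⁴w) (using Factoring)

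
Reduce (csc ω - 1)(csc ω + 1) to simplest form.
(csc ω - 1)(csc ω + 1) = cot²ω (using Diff. of squares)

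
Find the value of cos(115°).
cos(115°) = -0.4226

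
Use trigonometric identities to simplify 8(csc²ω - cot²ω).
8(csc²ω - cot²ω) = 8 (using Pythagorean identity)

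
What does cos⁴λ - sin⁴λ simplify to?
cos⁴λ - sin⁴λ = cos(2λ) (using Factoring + double angle)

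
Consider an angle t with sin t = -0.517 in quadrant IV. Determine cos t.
cos t = √(1 - sin²t) = 0.856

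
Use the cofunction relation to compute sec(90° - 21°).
sec(90° - 21°) = csc(21°) = 2.79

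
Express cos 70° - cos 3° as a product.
cos 70° - cos 3° = -2 sin(36.5°) sin(33.5°)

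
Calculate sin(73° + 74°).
sin(73° + 74°) = sin 73° cos 74° + cos 73° sin 74° = 0.5446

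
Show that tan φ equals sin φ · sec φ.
RHS = sin φ · (1/cos φ) = sin φ/cos φ = tan φ = LHS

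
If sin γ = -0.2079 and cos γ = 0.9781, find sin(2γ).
sin(2γ) = 2 sin γ cos γ = -0.4067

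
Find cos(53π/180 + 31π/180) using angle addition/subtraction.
cos(53π/180 + 31π/180) = cos 53π/180 cos 31π/180 - sin 53π/180 sin 31π/180 = 0.1045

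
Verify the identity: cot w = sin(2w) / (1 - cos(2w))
RHS = 2 sin w cos w / (2sin²w) = cos w/sin w = cot w = LHS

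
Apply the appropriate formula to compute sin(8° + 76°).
sin(8° + 76°) = sin 8° cos 76° + cos 8° sin 76° = 0.9945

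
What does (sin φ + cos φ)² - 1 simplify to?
(sin φ + cos φ)² - 1 = sin(2φ) (using Pythagorean + double angle)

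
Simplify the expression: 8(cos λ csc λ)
8(cos λ csc λ) = 8(cot λ) (using Reciprocal + quotient)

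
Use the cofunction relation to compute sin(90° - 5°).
sin(90° - 5°) = cos(5°) = 0.9962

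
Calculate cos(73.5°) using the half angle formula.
cos(73.5°) = √((1 + cos 147°)/2) = 0.284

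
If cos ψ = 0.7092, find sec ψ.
sec ψ = 1/cos ψ = 1.41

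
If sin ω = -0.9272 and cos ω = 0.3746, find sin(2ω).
sin(2ω) = 2 sin ω cos ω = -0.6947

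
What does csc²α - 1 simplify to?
csc²α - 1 = cot²α (using Pythagorean identity)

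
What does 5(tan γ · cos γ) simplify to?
5(tan γ · cos γ) = 5(sin γ) (using Quotient identity)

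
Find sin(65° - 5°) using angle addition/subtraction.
sin(65° - 5°) = sin 65° cos 5° - cos 65° sin 5° = √3/2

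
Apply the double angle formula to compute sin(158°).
sin(158°) = 2 sin 79° cos 79° = 0.3746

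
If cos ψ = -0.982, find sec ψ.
sec ψ = 1/cos ψ = -1.018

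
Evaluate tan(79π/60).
tan(79π/60) = 1.54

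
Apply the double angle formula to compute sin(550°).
sin(550°) = 2 sin 275° cos 275° = -0.1736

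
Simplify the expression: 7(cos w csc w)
7(cos w csc w) = 7(cot w) (using Reciprocal + quotient)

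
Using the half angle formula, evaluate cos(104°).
cos(104°) = -√((1 + cos 208°)/2) = -0.2419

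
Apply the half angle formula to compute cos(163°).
cos(163°) = -√((1 + cos 326°)/2) = -0.9563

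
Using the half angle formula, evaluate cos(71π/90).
cos(71π/90) = -√((1 + cos 71π/45)/2) = -0.788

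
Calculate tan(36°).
tan(36°) = 0.7265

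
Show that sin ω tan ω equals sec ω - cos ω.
RHS = 1/cos ω - cos ω = (1 - cos²ω)/cos ω = sin²ω/cos ω = sin ω · (sin ω/cos ω) = sin ω tan ω = LHS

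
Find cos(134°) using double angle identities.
cos(134°) = cos²67° - sin²67° = -0.6947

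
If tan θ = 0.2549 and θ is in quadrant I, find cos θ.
cos θ = 0.969 (using tan²θ + 1 = sec²θ)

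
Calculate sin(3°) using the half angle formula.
sin(3°) = √((1 - cos 6°)/2) = 0.05234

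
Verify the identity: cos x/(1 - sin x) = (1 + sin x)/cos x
RHS = (1 + sin x)(1 - sin x) / (cos x(1 - sin x)) = (1 - sin²x) / (cos x(1 - sin x)) = cos²x / (cos x(1 - sin x)) = cos x/(1 - sin x) = LHS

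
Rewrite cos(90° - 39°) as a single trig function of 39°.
cos(90° - 39°) = sin(39°)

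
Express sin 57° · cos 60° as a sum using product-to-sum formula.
sin 57° cos 60° = (1/2)[sin(57°+60°) + sin(57°-60°)]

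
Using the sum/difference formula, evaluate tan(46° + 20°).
tan(46° + 20°) = (tan 46° + tan 20°)/(1 - tan 46° tan 20°) = 2.246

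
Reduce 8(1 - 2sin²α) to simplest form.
8(1 - 2sin²α) = 8(cos(2α)) (using Double angle)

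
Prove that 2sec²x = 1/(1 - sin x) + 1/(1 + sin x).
RHS = [(1 + sin x) + (1 - sin x)] / [(1 - sin x)(1 + sin x)] = 2/(1 - sin²x) = 2/cos²x = 2sec²x = LHS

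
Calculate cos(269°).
cos(269°) = -0.01745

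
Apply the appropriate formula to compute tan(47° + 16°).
tan(47° + 16°) = (tan 47° + tan 16°)/(1 - tan 47° tan 16°) = 1.963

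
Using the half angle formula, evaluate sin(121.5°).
sin(121.5°) = √((1 - cos 243°)/2) = 0.8526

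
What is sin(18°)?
sin(18°) = 0.309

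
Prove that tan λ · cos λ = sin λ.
LHS = (sin λ/cos λ) · cos λ = sin λ = RHS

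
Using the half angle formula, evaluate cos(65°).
cos(65°) = √((1 + cos 130°)/2) = 0.4226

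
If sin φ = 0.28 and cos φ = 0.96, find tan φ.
tan φ = sin φ / cos φ = 0.2917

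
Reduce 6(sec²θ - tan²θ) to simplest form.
6(sec²θ - tan²θ) = 6 (using Pythagorean identity)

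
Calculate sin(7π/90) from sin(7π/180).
sin(7π/90) = 2 sin 7π/180 cos 7π/180 = 0.2419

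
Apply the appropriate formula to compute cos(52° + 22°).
cos(52° + 22°) = cos 52° cos 22° - sin 52° sin 22° = 0.2756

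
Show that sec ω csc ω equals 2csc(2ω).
RHS = 2/sin(2ω) = 2/(2 sin ω cos ω) = 1/(sin ω cos ω) = (1/cos ω)(1/sin ω) = sec ω csc ω = LHS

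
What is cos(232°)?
cos(232°) = -0.6157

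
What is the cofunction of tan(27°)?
tan(27°) = cot(90° - 27°) = cot(63°)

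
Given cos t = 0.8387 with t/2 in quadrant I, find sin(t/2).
sin(t/2) = ±√((1 - cos t)/2); positive since t/2 ∈ QI, so sin(t/2) = 0.284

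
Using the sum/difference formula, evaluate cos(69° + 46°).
cos(69° + 46°) = cos 69° cos 46° - sin 69° sin 46° = -0.4226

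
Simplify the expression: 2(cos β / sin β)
2(cos β / sin β) = 2(cot β) (using Quotient identity)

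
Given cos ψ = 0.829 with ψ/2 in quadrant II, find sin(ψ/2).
sin(ψ/2) = ±√((1 - cos ψ)/2); positive since ψ/2 ∈ QII, so sin(ψ/2) = 0.2924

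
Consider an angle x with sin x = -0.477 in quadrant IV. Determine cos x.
cos x = √(1 - sin²x) = 0.8789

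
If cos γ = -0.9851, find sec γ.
sec γ = 1/cos γ = -1.015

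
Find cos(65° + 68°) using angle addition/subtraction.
cos(65° + 68°) = cos 65° cos 68° - sin 65° sin 68° = -0.682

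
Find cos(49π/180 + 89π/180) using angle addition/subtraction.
cos(49π/180 + 89π/180) = cos 49π/180 cos 89π/180 - sin 49π/180 sin 89π/180 = -0.7431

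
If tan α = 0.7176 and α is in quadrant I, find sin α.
sin α = 0.583 (using tan²α + 1 = sec²α)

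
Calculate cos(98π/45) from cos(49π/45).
cos(98π/45) = cos²49π/45 - sin²49π/45 = 0.848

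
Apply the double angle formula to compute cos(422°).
cos(422°) = cos²211° - sin²211° = 0.4695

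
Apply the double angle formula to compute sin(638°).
sin(638°) = 2 sin 319° cos 319° = -0.9903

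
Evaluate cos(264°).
cos(264°) = -0.1045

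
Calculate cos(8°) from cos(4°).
cos(8°) = cos²4° - sin²4° = 0.9903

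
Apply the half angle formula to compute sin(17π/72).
sin(17π/72) = √((1 - cos 17π/36)/2) = 0.6756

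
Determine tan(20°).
tan(20°) = 0.364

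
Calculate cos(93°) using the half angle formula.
cos(93°) = -√((1 + cos 186°)/2) = -0.05234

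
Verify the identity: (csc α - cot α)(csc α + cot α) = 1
LHS = csc²α - cot²α = (1 + cot²α) - cot²α = 1 = RHS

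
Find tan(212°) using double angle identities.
tan(212°) = 2 tan 106° / (1 - tan²106°) = 0.6249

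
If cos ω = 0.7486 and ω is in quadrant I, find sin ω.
sin ω = 0.663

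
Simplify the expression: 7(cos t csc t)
7(cos t csc t) = 7(cot t) (using Reciprocal + quotient)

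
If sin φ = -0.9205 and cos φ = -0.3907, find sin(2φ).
sin(2φ) = 2 sin φ cos φ = 0.7193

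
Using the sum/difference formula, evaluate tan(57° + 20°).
tan(57° + 20°) = (tan 57° + tan 20°)/(1 - tan 57° tan 20°) = 4.331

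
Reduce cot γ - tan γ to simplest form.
cot γ - tan γ = 2 cot(2γ) (using Double angle)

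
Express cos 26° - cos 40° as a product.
cos 26° - cos 40° = -2 sin(33°) sin(-7°)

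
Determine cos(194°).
cos(194°) = -0.9703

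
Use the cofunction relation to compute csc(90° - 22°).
csc(90° - 22°) = sec(22°) = 1.079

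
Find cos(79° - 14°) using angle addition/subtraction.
cos(79° - 14°) = cos 79° cos 14° + sin 79° sin 14° = 0.4226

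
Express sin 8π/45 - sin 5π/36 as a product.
sin 8π/45 - sin 5π/36 = 2 cos(19π/120) sin(7π/360)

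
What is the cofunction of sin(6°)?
sin(6°) = cos(90° - 6°) = cos(84°)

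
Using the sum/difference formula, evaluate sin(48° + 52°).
sin(48° + 52°) = sin 48° cos 52° + cos 48° sin 52° = 0.9848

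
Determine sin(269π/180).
sin(269π/180) = -0.9998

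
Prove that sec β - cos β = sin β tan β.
LHS = 1/cos β - cos β = (1 - cos²β)/cos β = sin²β/cos β = sin β · (sin β/cos β) = sin β tan β = RHS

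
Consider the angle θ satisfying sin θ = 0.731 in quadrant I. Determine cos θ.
cos θ = √(1 - sin²θ) = 0.6824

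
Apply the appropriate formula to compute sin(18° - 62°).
sin(18° - 62°) = sin 18° cos 62° - cos 18° sin 62° = -0.6947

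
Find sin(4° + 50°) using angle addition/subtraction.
sin(4° + 50°) = sin 4° cos 50° + cos 4° sin 50° = 0.809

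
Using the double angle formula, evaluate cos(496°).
cos(496°) = cos²248° - sin²248° = -0.7193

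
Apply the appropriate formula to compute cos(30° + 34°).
cos(30° + 34°) = cos 30° cos 34° - sin 30° sin 34° = 0.4384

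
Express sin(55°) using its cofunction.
sin(55°) = cos(90° - 55°) = cos(35°)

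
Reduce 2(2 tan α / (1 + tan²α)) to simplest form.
2(2 tan α / (1 + tan²α)) = 2(sin(2α)) (using Double angle)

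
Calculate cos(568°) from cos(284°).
cos(568°) = cos²284° - sin²284° = -0.8829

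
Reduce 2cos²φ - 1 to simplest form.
2cos²φ - 1 = cos(2φ) (using Double angle)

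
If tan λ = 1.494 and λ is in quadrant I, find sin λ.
sin λ = 0.831 (using tan²λ + 1 = sec²λ)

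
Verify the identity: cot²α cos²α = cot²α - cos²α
RHS = cos²α/sin²α - cos²α = cos²α(1/sin²α - 1) = cos²α · (1 - sin²α)/sin²α = cos²α · cos²α/sin²α = cos²α · cot²α = LHS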